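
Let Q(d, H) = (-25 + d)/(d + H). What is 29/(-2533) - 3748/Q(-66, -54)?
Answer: -1139244719/230503 ≈ -4942.4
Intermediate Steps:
Q(d, H) = (-25 + d)/(H + d)
29/(-2533) - 3748/Q(-66, -54) = 29/(-2533) - 3748*(-54 - 66)/(-25 - 66) = 29*(-1/2533) - 3748/(-91/(-120)) = -29/2533 - 3748/((-1/120*(-91))) = -29/2533 - 3748/91/120 = -29/2533 - 3748*120/91 = -29/2533 - 449760/91 = -1139244719/230503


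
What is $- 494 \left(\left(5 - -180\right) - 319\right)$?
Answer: $66196$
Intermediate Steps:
$- 494 \left(\left(5 - -180\right) - 319\right) = - 494 \left(\left(5 + 180\right) - 319\right) = - 494 \left(185 - 319\right) = \left(-494\right) \left(-134\right) = 66196$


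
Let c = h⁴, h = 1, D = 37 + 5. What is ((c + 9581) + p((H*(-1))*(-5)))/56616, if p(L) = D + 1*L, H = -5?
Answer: 9599/56616 ≈ 0.16955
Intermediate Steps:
D = 42
p(L) = 42 + L (p(L) = 42 + 1*L = 42 + L)
c = 1 (c = 1⁴ = 1)
((c + 9581) + p((H*(-1))*(-5)))/56616 = ((1 + 9581) + (42 - 5*(-1)*(-5)))/56616 = (9582 + (42 + 5*(-5)))*(1/56616) = (9582 + (42 - 25))*(1/56616) = (9582 + 17)*(1/56616) = 9599*(1/56616) = 9599/56616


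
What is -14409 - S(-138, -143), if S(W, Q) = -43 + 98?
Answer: -14464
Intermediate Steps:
S(W, Q) = 55
-14409 - S(-138, -143) = -14409 - 1*55 = -14409 - 55 = -14464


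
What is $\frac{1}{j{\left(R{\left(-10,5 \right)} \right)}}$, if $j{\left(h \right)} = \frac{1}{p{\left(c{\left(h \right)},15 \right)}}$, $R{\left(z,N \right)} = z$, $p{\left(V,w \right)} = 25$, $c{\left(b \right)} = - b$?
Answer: $25$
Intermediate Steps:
$j{\left(h \right)} = \frac{1}{25}$
$\frac{1}{j{\left(R{\left(-10,5 \right)} \right)}} = \frac{1}{\frac{1}{25}} = 25$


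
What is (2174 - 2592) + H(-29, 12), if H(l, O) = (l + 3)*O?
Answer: -730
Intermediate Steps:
H(l, O) = O*(3 + l) (H(l, O) = (3 + l)*O = O*(3 + l))
(2174 - 2592) + H(-29, 12) = (2174 - 2592) + 12*(3 - 29) = -418 + 12*(-26) = -418 - 312 = -730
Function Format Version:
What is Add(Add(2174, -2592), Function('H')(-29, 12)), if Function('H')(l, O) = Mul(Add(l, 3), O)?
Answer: -730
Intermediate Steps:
Function('H')(l, O) = Mul(O, Add(3, l)) (Function('H')(l, O) = Mul(Add(3, l), O) = Mul(O, Add(3, l)))
Add(Add(2174, -2592), Function('H')(-29, 12)) = Add(Add(2174, -2592), Mul(12, Add(3, -29))) = Add(-418, Mul(12, -26)) = Add(-418, -312) = -730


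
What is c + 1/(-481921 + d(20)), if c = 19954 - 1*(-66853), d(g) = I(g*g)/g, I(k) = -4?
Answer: 209170668037/2409606 ≈ 86807.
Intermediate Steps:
d(g) = -4/g
c = 86807 (c = 19954 + 66853 = 86807)
c + 1/(-481921 + d(20)) = 86807 + 1/(-481921 - 4/20) = 86807 + 1/(-481921 - 4*1/20) = 86807 + 1/(-481921 - 1/5) = 86807 + 1/(-2409606/5) = 86807 - 5/2409606 = 209170668037/2409606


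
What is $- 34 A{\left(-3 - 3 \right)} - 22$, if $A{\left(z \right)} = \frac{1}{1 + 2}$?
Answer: $- \frac{100}{3} \approx -33.333$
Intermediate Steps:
$A{\left(z \right)} = \frac{1}{3}$
$- 34 A{\left(-3 - 3 \right)} - 22 = \left(-34\right) \frac{1}{3} - 22 = - \frac{34}{3} - 22 = - \frac{100}{3}$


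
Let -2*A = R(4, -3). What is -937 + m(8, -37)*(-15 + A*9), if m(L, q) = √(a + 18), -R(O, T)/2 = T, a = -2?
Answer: -1105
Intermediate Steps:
R(O, T) = -2*T
A = -3 (A = -(-1)*(-3) = -½*6 = -3)
m(L, q) = 4 (m(L, q) = √(-2 + 18) = √16 = 4)
-937 + m(8, -37)*(-15 + A*9) = -937 + 4*(-15 - 3*9) = -937 + 4*(-15 - 27) = -937 + 4*(-42) = -937 - 168 = -1105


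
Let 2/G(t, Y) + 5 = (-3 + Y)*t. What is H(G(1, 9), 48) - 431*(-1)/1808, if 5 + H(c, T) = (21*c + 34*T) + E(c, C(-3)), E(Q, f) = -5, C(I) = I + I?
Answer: 3008943/1808 ≈ 1664.2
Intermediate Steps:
G(t, Y) = 2/(-5 + t*(-3 + Y)) (G(t, Y) = 2/(-5 + (-3 + Y)*t) = 2/(-5 + t*(-3 + Y)))
C(I) = 2*I
H(c, T) = -10 + 21*c + 34*T (H(c, T) = -5 + ((21*c + 34*T) - 5) = -5 + (-5 + 21*c + 34*T) = -10 + 21*c + 34*T)
H(G(1, 9), 48) - 431*(-1)/1808 = (-10 + 21*(2/(-5 - 3*1 + 9*1)) + 34*48) - 431*(-1)/1808 = (-10 + 21*(2/(-5 - 3 + 9)) + 1632) + 431*(1/1808) = (-10 + 21*(2/1) + 1632) + 431/1808 = (-10 + 21*(2*1) + 1632) + 431/1808 = (-10 + 21*2 + 1632) + 431/1808 = (-10 + 42 + 1632) + 431/1808 = 1664 + 431/1808 = 3008943/1808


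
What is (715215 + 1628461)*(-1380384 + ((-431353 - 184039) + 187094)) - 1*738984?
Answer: -4238965334016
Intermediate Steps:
(715215 + 1628461)*(-1380384 + ((-431353 - 184039) + 187094)) - 1*738984 = 2343676*(-1380384 + (-615392 + 187094)) - 738984 = 2343676*(-1380384 - 428298) - 738984 = 2343676*(-1808682) - 738984 = -4238964595032 - 738984 = -4238965334016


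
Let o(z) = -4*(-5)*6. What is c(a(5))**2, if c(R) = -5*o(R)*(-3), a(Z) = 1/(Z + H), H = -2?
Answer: 3240000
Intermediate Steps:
o(z) = 120 (o(z) = 20*6 = 120)
a(Z) = 1/(-2 + Z) (a(Z) = 1/(Z - 2) = 1/(-2 + Z))
c(R) = 1800 (c(R) = -5*120*(-3) = -600*(-3) = 1800)
c(a(5))**2 = 1800**2 = 3240000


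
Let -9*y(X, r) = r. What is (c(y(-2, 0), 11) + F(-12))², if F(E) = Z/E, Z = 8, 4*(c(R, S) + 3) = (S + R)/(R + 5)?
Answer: 34969/3600 ≈ 9.7136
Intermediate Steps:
y(X, r) = -r/9
c(R, S) = -3 + (R + S)/(4*(5 + R)) (c(R, S) = -3 + ((S + R)/(R + 5))/4 = -3 + ((R + S)/(5 + R))/4 = -3 + (R + S)/(4*(5 + R)))
F(E) = 8/E
(c(y(-2, 0), 11) + F(-12))² = ((-60 + 11 - (-11)*0/9)/(4*(5 - ⅑*0)) + 8/(-12))² = ((-60 + 11 - 11*0)/(4*(5 + 0)) + 8*(-1/12))² = ((¼)*(-60 + 11 + 0)/5 - ⅔)² = ((¼)*(⅕)*(-49) - ⅔)² = (-49/20 - ⅔)² = (-187/60)² = 34969/3600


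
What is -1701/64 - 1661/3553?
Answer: -559087/20672 ≈ -27.046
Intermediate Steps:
-1701/64 - 1661/3553 = -1701*1/64 - 1661*1/3553 = -1701/64 - 151/323 = -559087/20672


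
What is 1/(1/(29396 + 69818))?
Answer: 99214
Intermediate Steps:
1/(1/(29396 + 69818)) = 1/(1/99214) = 99214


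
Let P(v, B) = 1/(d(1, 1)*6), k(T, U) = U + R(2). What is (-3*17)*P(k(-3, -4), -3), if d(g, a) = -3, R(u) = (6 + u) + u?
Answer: 17/6 ≈ 2.8333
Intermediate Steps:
R(u) = 6 + 2*u
k(T, U) = 10 + U (k(T, U) = U + (6 + 2*2) = U + (6 + 4) = U + 10 = 10 + U)
P(v, B) = -1/18 (P(v, B) = 1/(-3*6) = 1/(-18) = -1/18)
(-3*17)*P(k(-3, -4), -3) = -3*17*(-1/18) = -51*(-1/18) = 17/6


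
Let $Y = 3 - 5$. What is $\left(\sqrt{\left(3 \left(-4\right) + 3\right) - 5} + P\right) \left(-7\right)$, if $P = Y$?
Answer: $14 - 7 i \sqrt{14} \approx 14.0 - 26.192 i$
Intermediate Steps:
$Y = -2$
$P = -2$
$\left(\sqrt{\left(3 \left(-4\right) + 3\right) - 5} + P\right) \left(-7\right) = \left(\sqrt{\left(3 \left(-4\right) + 3\right) - 5} - 2\right) \left(-7\right) = \left(\sqrt{\left(-12 + 3\right) - 5} - 2\right) \left(-7\right) = \left(\sqrt{-9 - 5} - 2\right) \left(-7\right) = \left(\sqrt{-14} - 2\right) \left(-7\right) = \left(i \sqrt{14} - 2\right) \left(-7\right) = \left(-2 + i \sqrt{14}\right) \left(-7\right) = 14 - 7 i \sqrt{14}$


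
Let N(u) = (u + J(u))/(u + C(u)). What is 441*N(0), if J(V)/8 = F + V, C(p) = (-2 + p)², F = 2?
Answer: 1764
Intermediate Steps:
J(V) = 16 + 8*V (J(V) = 8*(2 + V) = 16 + 8*V)
N(u) = (16 + 9*u)/(u + (-2 + u)²) (N(u) = (u + (16 + 8*u))/(u + (-2 + u)²) = (16 + 9*u)/(u + (-2 + u)²))
441*N(0) = 441*((16 + 9*0)/(0 + (-2 + 0)²)) = 441*((16 + 0)/(0 + (-2)²)) = 441*(16/(0 + 4)) = 441*(16/4) = 441*((¼)*16) = 441*4 = 1764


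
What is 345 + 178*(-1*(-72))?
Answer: 13161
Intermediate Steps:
345 + 178*(-1*(-72)) = 345 + 178*72 = 345 + 12816 = 13161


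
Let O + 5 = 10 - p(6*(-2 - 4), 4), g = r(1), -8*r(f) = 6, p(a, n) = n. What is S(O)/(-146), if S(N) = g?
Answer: 3/584 ≈ 0.0051370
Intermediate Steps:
r(f) = -¾ (r(f) = -⅛*6 = -¾)
g = -¾ ≈ -0.75000
O = 1 (O = -5 + (10 - 1*4) = -5 + (10 - 4) = -5 + 6 = 1)
S(N) = -¾
S(O)/(-146) = -¾/(-146) = -¾*(-1/146) = 3/584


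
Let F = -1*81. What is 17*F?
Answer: -1377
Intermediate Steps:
F = -81
17*F = 17*(-81) = -1377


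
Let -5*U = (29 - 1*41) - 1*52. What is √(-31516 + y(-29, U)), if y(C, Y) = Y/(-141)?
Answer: 2*I*√3916071255/705 ≈ 177.53*I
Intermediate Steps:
U = 64/5 (U = -((29 - 1*41) - 1*52)/5 = -((29 - 41) - 52)/5 = -(-12 - 52)/5 = -⅕*(-64) = 64/5 ≈ 12.800)
y(C, Y) = -Y/141 (y(C, Y) = Y*(-1/141) = -Y/141)
√(-31516 + y(-29, U)) = √(-31516 - 1/141*64/5) = √(-31516 - 64/705) = √(-22218844/705) = 2*I*√3916071255/705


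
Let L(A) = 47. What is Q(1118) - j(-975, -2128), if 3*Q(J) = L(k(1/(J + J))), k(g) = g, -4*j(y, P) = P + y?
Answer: -9121/12 ≈ -760.08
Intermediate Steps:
j(y, P) = -P/4 - y/4 (j(y, P) = -(P + y)/4 = -P/4 - y/4)
Q(J) = 47/3 (Q(J) = (⅓)*47 = 47/3)
Q(1118) - j(-975, -2128) = 47/3 - (-¼*(-2128) - ¼*(-975)) = 47/3 - (532 + 975/4) = 47/3 - 1*3103/4 = 47/3 - 3103/4 = -9121/12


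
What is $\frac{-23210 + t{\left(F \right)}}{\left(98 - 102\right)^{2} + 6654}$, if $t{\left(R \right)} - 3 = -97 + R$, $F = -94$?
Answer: $- \frac{11699}{3335} \approx -3.5079$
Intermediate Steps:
$t{\left(R \right)} = -94 + R$ ($t{\left(R \right)} = 3 + \left(-97 + R\right) = -94 + R$)
$\frac{-23210 + t{\left(F \right)}}{\left(98 - 102\right)^{2} + 6654} = \frac{-23210 - 188}{\left(98 - 102\right)^{2} + 6654} = \frac{-23210 - 188}{\left(-4\right)^{2} + 6654} = - \frac{23398}{16 + 6654} = - \frac{23398}{6670} = \left(-23398\right) \frac{1}{6670} = - \frac{11699}{3335}$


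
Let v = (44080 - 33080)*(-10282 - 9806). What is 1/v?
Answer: -1/220968000 ≈ -4.5255e-9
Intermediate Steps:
v = -220968000 (v = 11000*(-20088) = -220968000)
1/v = 1/(-220968000) = -1/220968000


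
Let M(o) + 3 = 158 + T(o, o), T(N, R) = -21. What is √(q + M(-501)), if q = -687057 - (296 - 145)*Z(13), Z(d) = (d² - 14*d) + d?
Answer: I*√686923 ≈ 828.81*I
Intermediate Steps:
Z(d) = d² - 13*d
M(o) = 134 (M(o) = -3 + (158 - 21) = -3 + 137 = 134)
q = -687057 (q = -687057 - (296 - 145)*13*(-13 + 13) = -687057 - 151*13*0 = -687057 - 151*0 = -687057 - 1*0 = -687057 + 0 = -687057)
√(q + M(-501)) = √(-687057 + 134) = √(-686923) = I*√686923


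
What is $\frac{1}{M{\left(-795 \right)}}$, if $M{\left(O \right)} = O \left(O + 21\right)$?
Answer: $\frac{1}{615330} \approx 1.6251 \cdot 10^{-6}$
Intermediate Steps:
$M{\left(O \right)} = O \left(21 + O\right)$
$\frac{1}{M{\left(-795 \right)}} = \frac{1}{\left(-795\right) \left(21 - 795\right)} = \frac{1}{\left(-795\right) \left(-774\right)} = \frac{1}{615330}$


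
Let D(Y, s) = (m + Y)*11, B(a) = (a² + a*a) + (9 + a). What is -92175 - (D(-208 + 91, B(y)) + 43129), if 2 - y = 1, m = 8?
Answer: -134105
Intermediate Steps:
y = 1 (y = 2 - 1*1 = 2 - 1 = 1)
B(a) = 9 + a + 2*a² (B(a) = (a² + a²) + (9 + a) = 2*a² + (9 + a) = 9 + a + 2*a²)
D(Y, s) = 88 + 11*Y (D(Y, s) = (8 + Y)*11 = 88 + 11*Y)
-92175 - (D(-208 + 91, B(y)) + 43129) = -92175 - ((88 + 11*(-208 + 91)) + 43129) = -92175 - ((88 + 11*(-117)) + 43129) = -92175 - ((88 - 1287) + 43129) = -92175 - (-1199 + 43129) = -92175 - 1*41930 = -92175 - 41930 = -134105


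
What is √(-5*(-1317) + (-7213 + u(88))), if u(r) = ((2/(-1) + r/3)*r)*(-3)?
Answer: 2*I*√1961 ≈ 88.566*I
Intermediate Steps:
u(r) = -3*r*(-2 + r/3) (u(r) = ((2*(-1) + r*(⅓))*r)*(-3) = ((-2 + r/3)*r)*(-3) = (r*(-2 + r/3))*(-3) = -3*r*(-2 + r/3))
√(-5*(-1317) + (-7213 + u(88))) = √(-5*(-1317) + (-7213 + 88*(6 - 1*88))) = √(6585 + (-7213 + 88*(6 - 88))) = √(6585 + (-7213 + 88*(-82))) = √(6585 + (-7213 - 7216)) = √(6585 - 14429) = √(-7844) = 2*I*√1961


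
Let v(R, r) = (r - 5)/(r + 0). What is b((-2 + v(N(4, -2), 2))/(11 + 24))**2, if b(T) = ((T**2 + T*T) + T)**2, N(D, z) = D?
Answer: 16/390625 ≈ 4.0960e-5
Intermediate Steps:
v(R, r) = (-5 + r)/r
b(T) = (T + 2*T**2)**2 (b(T) = ((T**2 + T**2) + T)**2 = (2*T**2 + T)**2 = (T + 2*T**2)**2)
b((-2 + v(N(4, -2), 2))/(11 + 24))**2 = (((-2 + (-5 + 2)/2)/(11 + 24))**2*(1 + 2*((-2 + (-5 + 2)/2)/(11 + 24)))**2)**2 = (((-2 + (1/2)*(-3))/35)**2*(1 + 2*((-2 + (1/2)*(-3))/35))**2)**2 = (((-2 - 3/2)*(1/35))**2*(1 + 2*((-2 - 3/2)*(1/35)))**2)**2 = ((-7/2*1/35)**2*(1 + 2*(-7/2*1/35))**2)**2 = ((-1/10)**2*(1 + 2*(-1/10))**2)**2 = ((1 - 1/5)**2/100)**2 = ((4/5)**2/100)**2 = ((1/100)*(16/25))**2 = (4/625)**2 = 16/390625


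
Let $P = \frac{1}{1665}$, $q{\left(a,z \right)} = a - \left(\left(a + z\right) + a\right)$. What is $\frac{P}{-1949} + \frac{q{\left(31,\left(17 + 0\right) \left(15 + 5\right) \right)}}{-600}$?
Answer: $\frac{80261729}{129803400} \approx 0.61833$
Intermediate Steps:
$q{\left(a,z \right)} = - a - z$ ($q{\left(a,z \right)} = a - \left(z + 2 a\right) = - a - z$)
$P = \frac{1}{1665} \approx 0.0006006$
$\frac{P}{-1949} + \frac{q{\left(31,\left(17 + 0\right) \left(15 + 5\right) \right)}}{-600} = \frac{1}{1665 \left(-1949\right)} + \frac{\left(-1\right) 31 - \left(17 + 0\right) \left(15 + 5\right)}{-600} = \frac{1}{1665} \left(- \frac{1}{1949}\right) + \left(-31 - 17 \cdot 20\right) \left(- \frac{1}{600}\right) = - \frac{1}{3245085} + \left(-31 - 340\right) \left(- \frac{1}{600}\right) = - \frac{1}{3245085} - - \frac{371}{600} = - \frac{1}{3245085} + \frac{371}{600} = \frac{80261729}{129803400}$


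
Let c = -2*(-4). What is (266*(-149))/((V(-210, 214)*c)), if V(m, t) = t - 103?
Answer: -19817/444 ≈ -44.633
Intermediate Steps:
c = 8
V(m, t) = -103 + t
(266*(-149))/((V(-210, 214)*c)) = (266*(-149))/(((-103 + 214)*8)) = -39634/(111*8) = -39634/888 = -39634*1/888 = -19817/444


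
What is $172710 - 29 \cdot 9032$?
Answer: $-89218$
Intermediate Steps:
$172710 - 29 \cdot 9032 = 172710 - 261928 = -89218$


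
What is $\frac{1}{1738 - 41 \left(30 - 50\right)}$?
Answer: $\frac{1}{2558} \approx 0.00039093$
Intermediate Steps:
$\frac{1}{1738 - 41 \left(30 - 50\right)} = \frac{1}{1738 - -820} = \frac{1}{1738 + 820} = \frac{1}{2558}$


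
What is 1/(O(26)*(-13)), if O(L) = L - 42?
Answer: 1/208 ≈ 0.0048077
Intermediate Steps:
O(L) = -42 + L
1/(O(26)*(-13)) = 1/((-42 + 26)*(-13)) = 1/(-16*(-13)) = 1/208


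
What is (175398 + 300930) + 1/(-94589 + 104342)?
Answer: 4645626985/9753 ≈ 4.7633e+5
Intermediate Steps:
(175398 + 300930) + 1/(-94589 + 104342) = 476328 + 1/9753 = 4645626985/9753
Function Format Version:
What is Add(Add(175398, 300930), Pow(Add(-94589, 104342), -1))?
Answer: Rational(4645626985, 9753) ≈ 4.7633e+5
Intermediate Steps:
Add(Add(175398, 300930), Pow(Add(-94589, 104342), -1)) = Add(476328, Pow(9753, -1)) = Add(476328, Rational(1, 9753)) = Rational(4645626985, 9753)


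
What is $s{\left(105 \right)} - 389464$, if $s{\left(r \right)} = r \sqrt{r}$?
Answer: $-389464 + 105 \sqrt{105} \approx -3.8839 \cdot 10^{5}$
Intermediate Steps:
$s{\left(r \right)} = r^{\frac{3}{2}}$
$s{\left(105 \right)} - 389464 = 105^{\frac{3}{2}} - 389464 = 105 \sqrt{105} - 389464 = -389464 + 105 \sqrt{105}$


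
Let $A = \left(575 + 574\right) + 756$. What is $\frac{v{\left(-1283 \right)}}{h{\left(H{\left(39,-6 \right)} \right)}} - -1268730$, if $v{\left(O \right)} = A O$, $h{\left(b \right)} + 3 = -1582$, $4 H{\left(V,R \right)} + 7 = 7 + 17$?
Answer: $\frac{402676233}{317} \approx 1.2703 \cdot 10^{6}$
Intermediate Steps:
$H{\left(V,R \right)} = \frac{17}{4}$ ($H{\left(V,R \right)} = - \frac{7}{4} + \frac{7 + 17}{4} = - \frac{7}{4} + \frac{1}{4} \cdot 24 = - \frac{7}{4} + 6 = \frac{17}{4}$)
$h{\left(b \right)} = -1585$ ($h{\left(b \right)} = -3 - 1582 = -1585$)
$A = 1905$ ($A = 1149 + 756 = 1905$)
$v{\left(O \right)} = 1905 O$
$\frac{v{\left(-1283 \right)}}{h{\left(H{\left(39,-6 \right)} \right)}} - -1268730 = \frac{1905 \left(-1283\right)}{-1585} - -1268730 = \left(-2444115\right) \left(- \frac{1}{1585}\right) + 1268730 = \frac{488823}{317} + 1268730 = \frac{402676233}{317}$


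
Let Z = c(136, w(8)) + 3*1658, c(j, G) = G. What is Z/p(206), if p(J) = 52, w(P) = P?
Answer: 2491/26 ≈ 95.808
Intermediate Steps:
Z = 4982 (Z = 8 + 3*1658 = 8 + 4974 = 4982)
Z/p(206) = 4982/52 = 4982*(1/52) = 2491/26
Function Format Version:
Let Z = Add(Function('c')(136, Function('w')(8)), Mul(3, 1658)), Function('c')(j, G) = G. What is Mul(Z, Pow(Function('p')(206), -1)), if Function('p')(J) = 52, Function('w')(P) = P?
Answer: Rational(2491, 26) ≈ 95.808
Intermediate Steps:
Z = 4982 (Z = Add(8, Mul(3, 1658)) = Add(8, 4974) = 4982)
Mul(Z, Pow(Function('p')(206), -1)) = Mul(4982, Pow(52, -1)) = Mul(4982, Rational(1, 52)) = Rational(2491, 26)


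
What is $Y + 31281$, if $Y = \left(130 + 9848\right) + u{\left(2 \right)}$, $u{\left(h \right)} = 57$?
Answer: $41316$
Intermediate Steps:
$Y = 10035$ ($Y = \left(130 + 9848\right) + 57 = 9978 + 57 = 10035$)
$Y + 31281 = 10035 + 31281 = 41316$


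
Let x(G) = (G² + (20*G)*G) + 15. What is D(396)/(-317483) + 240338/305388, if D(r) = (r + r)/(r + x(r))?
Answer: 41884711926326107/53221248483666498 ≈ 0.78699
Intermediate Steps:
x(G) = 15 + 21*G² (x(G) = (G² + 20*G²) + 15 = 21*G² + 15 = 15 + 21*G²)
D(r) = 2*r/(15 + r + 21*r²) (D(r) = (r + r)/(r + (15 + 21*r²)) = (2*r)/(15 + r + 21*r²) = 2*r/(15 + r + 21*r²))
D(396)/(-317483) + 240338/305388 = (2*396/(15 + 396 + 21*396²))/(-317483) + 240338/305388 = (2*396/(15 + 396 + 21*156816))*(-1/317483) + 240338*(1/305388) = (2*396/(15 + 396 + 3293136))*(-1/317483) + 120169/152694 = (2*396/3293547)*(-1/317483) + 120169/152694 = (2*396*(1/3293547))*(-1/317483) + 120169/152694 = (264/1097849)*(-1/317483) + 120169/152694 = -264/348548394067 + 120169/152694 = 41884711926326107/53221248483666498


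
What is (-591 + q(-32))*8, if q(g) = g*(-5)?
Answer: -3448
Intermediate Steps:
q(g) = -5*g
(-591 + q(-32))*8 = (-591 - 5*(-32))*8 = (-591 + 160)*8 = -431*8 = -3448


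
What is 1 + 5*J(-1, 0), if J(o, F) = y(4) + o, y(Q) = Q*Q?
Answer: 76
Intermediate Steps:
y(Q) = Q²
J(o, F) = 16 + o (J(o, F) = 4² + o = 16 + o)
1 + 5*J(-1, 0) = 1 + 5*(16 - 1) = 1 + 5*15 = 1 + 75 = 76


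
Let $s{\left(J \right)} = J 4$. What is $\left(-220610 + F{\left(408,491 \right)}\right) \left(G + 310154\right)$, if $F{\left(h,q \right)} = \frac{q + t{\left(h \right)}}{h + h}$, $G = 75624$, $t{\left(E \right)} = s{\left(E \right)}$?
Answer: $- \frac{34723036205293}{408} \approx -8.5105 \cdot 10^{10}$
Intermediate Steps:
$s{\left(J \right)} = 4 J$
$t{\left(E \right)} = 4 E$
$F{\left(h,q \right)} = \frac{q + 4 h}{2 h}$ ($F{\left(h,q \right)} = \frac{q + 4 h}{h + h} = \frac{q + 4 h}{2 h}$)
$\left(-220610 + F{\left(408,491 \right)}\right) \left(G + 310154\right) = \left(-220610 + \left(2 + \frac{1}{2} \cdot 491 \cdot \frac{1}{408}\right)\right) \left(75624 + 310154\right) = \left(-220610 + \left(2 + \frac{1}{2} \cdot 491 \cdot \frac{1}{408}\right)\right) 385778 = \left(-220610 + \left(2 + \frac{491}{816}\right)\right) 385778 = \left(-220610 + \frac{2123}{816}\right) 385778 = \left(- \frac{180015637}{816}\right) 385778 = - \frac{34723036205293}{408}$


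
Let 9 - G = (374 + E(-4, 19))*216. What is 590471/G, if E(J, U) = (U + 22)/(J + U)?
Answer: -2952355/406827 ≈ -7.2570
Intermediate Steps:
E(J, U) = (22 + U)/(J + U)
G = -406827/5 (G = 9 - (374 + (22 + 19)/(-4 + 19))*216 = 9 - (374 + 41/15)*216 = 9 - 5651*216/15 = 9 - 1*406872/5 = 9 - 406872/5 = -406827/5 ≈ -81365.)
590471/G = 590471/(-406827/5) = 590471*(-5/406827) = -2952355/406827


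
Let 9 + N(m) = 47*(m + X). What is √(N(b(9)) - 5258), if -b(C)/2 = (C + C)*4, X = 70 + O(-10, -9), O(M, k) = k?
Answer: 4*I*√573 ≈ 95.75*I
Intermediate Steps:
X = 61 (X = 70 - 9 = 61)
b(C) = -16*C (b(C) = -2*(C + C)*4 = -2*2*C*4 = -16*C)
N(m) = 2858 + 47*m (N(m) = -9 + 47*(m + 61) = -9 + 47*(61 + m) = -9 + (2867 + 47*m) = 2858 + 47*m)
√(N(b(9)) - 5258) = √((2858 + 47*(-16*9)) - 5258) = √((2858 + 47*(-144)) - 5258) = √((2858 - 6768) - 5258) = √(-3910 - 5258) = √(-9168) = 4*I*√573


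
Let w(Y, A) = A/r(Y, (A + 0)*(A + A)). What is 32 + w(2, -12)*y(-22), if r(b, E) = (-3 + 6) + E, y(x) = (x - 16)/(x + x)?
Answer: 34106/1067 ≈ 31.964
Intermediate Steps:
y(x) = (-16 + x)/(2*x) (y(x) = (-16 + x)/((2*x)) = (-16 + x)*(1/(2*x)) = (-16 + x)/(2*x))
r(b, E) = 3 + E
w(Y, A) = A/(3 + 2*A**2) (w(Y, A) = A/(3 + (A + 0)*(A + A)) = A/(3 + A*(2*A)) = A/(3 + 2*A**2))
32 + w(2, -12)*y(-22) = 32 + (-12/(3 + 2*(-12)**2))*((1/2)*(-16 - 22)/(-22)) = 32 + (-12/(3 + 2*144))*((1/2)*(-1/22)*(-38)) = 32 - 12/(3 + 288)*(19/22) = 32 - 12/291*(19/22) = 32 - 12*1/291*(19/22) = 32 - 4/97*19/22 = 32 - 38/1067 = 34106/1067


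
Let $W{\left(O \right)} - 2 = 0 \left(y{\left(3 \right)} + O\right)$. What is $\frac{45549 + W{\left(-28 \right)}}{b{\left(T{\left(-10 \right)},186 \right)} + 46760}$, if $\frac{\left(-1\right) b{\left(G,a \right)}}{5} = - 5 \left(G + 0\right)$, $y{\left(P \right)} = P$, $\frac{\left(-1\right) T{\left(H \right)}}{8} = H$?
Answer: $\frac{45551}{48760} \approx 0.93419$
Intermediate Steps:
$T{\left(H \right)} = - 8 H$
$b{\left(G,a \right)} = 25 G$ ($b{\left(G,a \right)} = - 5 \left(- 5 \left(G + 0\right)\right) = - 5 \left(- 5 G\right) = 25 G$)
$W{\left(O \right)} = 2$ ($W{\left(O \right)} = 2 + 0 \left(3 + O\right) = 2 + 0 = 2$)
$\frac{45549 + W{\left(-28 \right)}}{b{\left(T{\left(-10 \right)},186 \right)} + 46760} = \frac{45549 + 2}{25 \left(\left(-8\right) \left(-10\right)\right) + 46760} = \frac{45551}{25 \cdot 80 + 46760} = \frac{45551}{2000 + 46760} = \frac{45551}{48760}$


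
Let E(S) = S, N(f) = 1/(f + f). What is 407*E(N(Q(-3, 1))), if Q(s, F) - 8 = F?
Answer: 407/18 ≈ 22.611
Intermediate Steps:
Q(s, F) = 8 + F
N(f) = 1/(2*f)
407*E(N(Q(-3, 1))) = 407*(1/(2*(8 + 1))) = 407*((1/2)/9) = 407*((1/2)*(1/9)) = 407*(1/18) = 407/18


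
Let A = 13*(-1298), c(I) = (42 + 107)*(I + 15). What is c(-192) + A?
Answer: -43247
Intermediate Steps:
c(I) = 2235 + 149*I (c(I) = 149*(15 + I) = 2235 + 149*I)
A = -16874
c(-192) + A = (2235 + 149*(-192)) - 16874 = (2235 - 28608) - 16874 = -26373 - 16874 = -43247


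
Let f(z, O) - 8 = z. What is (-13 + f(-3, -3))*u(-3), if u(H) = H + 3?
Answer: 0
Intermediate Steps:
u(H) = 3 + H
f(z, O) = 8 + z
(-13 + f(-3, -3))*u(-3) = (-13 + (8 - 3))*(3 - 3) = (-13 + 5)*0 = -8*0 = 0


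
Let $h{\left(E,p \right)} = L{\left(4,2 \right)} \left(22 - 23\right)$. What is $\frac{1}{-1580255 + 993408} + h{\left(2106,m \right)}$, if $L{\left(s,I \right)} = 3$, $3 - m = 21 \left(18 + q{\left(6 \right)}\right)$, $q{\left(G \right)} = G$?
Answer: $- \frac{1760542}{586847} \approx -3.0$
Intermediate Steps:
$m = -501$ ($m = 3 - 21 \left(18 + 6\right) = 3 - 21 \cdot 24 = 3 - 504 = -501$)
$h{\left(E,p \right)} = -3$ ($h{\left(E,p \right)} = 3 \left(22 - 23\right) = 3 \left(-1\right) = -3$)
$\frac{1}{-1580255 + 993408} + h{\left(2106,m \right)} = \frac{1}{-1580255 + 993408} - 3 = \frac{1}{-586847} - 3 = - \frac{1}{586847} - 3 = - \frac{1760542}{586847}$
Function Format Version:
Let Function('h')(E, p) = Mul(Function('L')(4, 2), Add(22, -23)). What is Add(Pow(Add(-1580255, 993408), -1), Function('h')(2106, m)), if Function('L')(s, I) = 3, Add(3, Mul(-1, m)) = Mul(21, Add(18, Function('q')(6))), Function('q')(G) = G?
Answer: Rational(-1760542, 586847) ≈ -3.0000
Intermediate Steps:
m = -501 (m = Add(3, Mul(-1, Mul(21, Add(18, 6)))) = Add(3, Mul(-1, Mul(21, 24))) = Add(3, Mul(-1, 504)) = Add(3, -504) = -501)
Function('h')(E, p) = -3 (Function('h')(E, p) = Mul(3, Add(22, -23)) = Mul(3, -1) = -3)
Add(Pow(Add(-1580255, 993408), -1), Function('h')(2106, m)) = Add(Pow(Add(-1580255, 993408), -1), -3) = Add(Pow(-586847, -1), -3) = Add(Rational(-1, 586847), -3) = Rational(-1760542, 586847)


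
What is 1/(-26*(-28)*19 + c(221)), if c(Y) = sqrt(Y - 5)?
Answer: 1729/23915501 - 3*sqrt(6)/95662004 ≈ 7.2219e-5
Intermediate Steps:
c(Y) = sqrt(-5 + Y)
1/(-26*(-28)*19 + c(221)) = 1/(-26*(-28)*19 + sqrt(-5 + 221)) = 1/(728*19 + sqrt(216)) = 1/(13832 + 6*sqrt(6))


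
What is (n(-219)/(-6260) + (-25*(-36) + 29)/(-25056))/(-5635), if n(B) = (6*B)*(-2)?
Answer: 17915677/220963226400 ≈ 8.1080e-5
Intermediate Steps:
n(B) = -12*B
(n(-219)/(-6260) + (-25*(-36) + 29)/(-25056))/(-5635) = (-12*(-219)/(-6260) + (-25*(-36) + 29)/(-25056))/(-5635) = (2628*(-1/6260) + (900 + 29)*(-1/25056))*(-1/5635) = (-657/1565 + 929*(-1/25056))*(-1/5635) = (-657/1565 - 929/25056)*(-1/5635) = -17915677/39212640*(-1/5635) = 17915677/220963226400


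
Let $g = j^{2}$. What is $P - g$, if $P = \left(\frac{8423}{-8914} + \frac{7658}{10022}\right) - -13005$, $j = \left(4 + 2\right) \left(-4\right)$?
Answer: $\frac{555171167219}{44668054} \approx 12429.0$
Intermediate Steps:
$j = -24$ ($j = 6 \left(-4\right) = -24$)
$g = 576$ ($g = \left(-24\right)^{2} = 576$)
$P = \frac{580899966323}{44668054}$ ($P = \left(8423 \left(- \frac{1}{8914}\right) + 7658 \cdot \frac{1}{10022}\right) + 13005 = \left(- \frac{8423}{8914} + \frac{3829}{5011}\right) + 13005 = - \frac{8075947}{44668054} + 13005 = \frac{580899966323}{44668054} \approx 13005.0$)
$P - g = \frac{580899966323}{44668054} - 576 = \frac{555171167219}{44668054}$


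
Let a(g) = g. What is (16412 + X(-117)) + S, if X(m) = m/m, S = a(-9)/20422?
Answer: 335186277/20422 ≈ 16413.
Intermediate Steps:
S = -9/20422 ≈ -0.00044070
X(m) = 1
(16412 + X(-117)) + S = (16412 + 1) - 9/20422 = 16413 - 9/20422 = 335186277/20422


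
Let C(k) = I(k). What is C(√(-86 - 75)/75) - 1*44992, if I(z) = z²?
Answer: -253080161/5625 ≈ -44992.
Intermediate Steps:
C(k) = k²
C(√(-86 - 75)/75) - 1*44992 = (√(-86 - 75)/75)² - 1*44992 = (√(-161)*(1/75))² - 44992 = ((I*√161)*(1/75))² - 44992 = (I*√161/75)² - 44992 = -161/5625 - 44992 = -253080161/5625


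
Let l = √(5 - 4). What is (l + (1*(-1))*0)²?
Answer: 1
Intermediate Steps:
l = 1 (l = √1 = 1)
(l + (1*(-1))*0)² = (1 + (1*(-1))*0)² = (1 - 1*0)² = (1 + 0)² = 1² = 1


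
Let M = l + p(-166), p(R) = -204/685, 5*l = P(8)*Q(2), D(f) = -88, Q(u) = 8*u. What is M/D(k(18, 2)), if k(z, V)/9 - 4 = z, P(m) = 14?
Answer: -7621/15070 ≈ -0.50571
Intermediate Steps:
k(z, V) = 36 + 9*z
l = 224/5 (l = (14*(8*2))/5 = (14*16)/5 = (1/5)*224 = 224/5 ≈ 44.800)
p(R) = -204/685 (p(R) = -204*1/685 = -204/685)
M = 30484/685 (M = 224/5 - 204/685 = 30484/685 ≈ 44.502)
M/D(k(18, 2)) = (30484/685)/(-88) = (30484/685)*(-1/88) = -7621/15070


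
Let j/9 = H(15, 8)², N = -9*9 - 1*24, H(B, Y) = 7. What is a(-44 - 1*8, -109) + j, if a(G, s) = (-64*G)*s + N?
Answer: -362416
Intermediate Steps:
N = -105 (N = -81 - 24 = -105)
a(G, s) = -105 - 64*G*s (a(G, s) = (-64*G)*s - 105 = -64*G*s - 105 = -105 - 64*G*s)
j = 441 (j = 9*7² = 9*49 = 441)
a(-44 - 1*8, -109) + j = (-105 - 64*(-44 - 1*8)*(-109)) + 441 = (-105 - 64*(-44 - 8)*(-109)) + 441 = (-105 - 64*(-52)*(-109)) + 441 = (-105 - 362752) + 441 = -362857 + 441 = -362416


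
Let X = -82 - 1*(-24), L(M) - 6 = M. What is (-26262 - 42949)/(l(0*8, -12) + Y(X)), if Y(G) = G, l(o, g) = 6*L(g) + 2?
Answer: 69211/92 ≈ 752.29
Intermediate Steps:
L(M) = 6 + M
l(o, g) = 38 + 6*g (l(o, g) = 6*(6 + g) + 2 = (36 + 6*g) + 2 = 38 + 6*g)
X = -58 (X = -82 + 24 = -58)
(-26262 - 42949)/(l(0*8, -12) + Y(X)) = (-26262 - 42949)/((38 + 6*(-12)) - 58) = -69211/((38 - 72) - 58) = -69211/(-34 - 58) = -69211/(-92) = -69211*(-1/92) = 69211/92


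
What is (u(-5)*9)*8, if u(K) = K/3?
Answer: -120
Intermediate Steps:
u(K) = K/3 (u(K) = K*(⅓) = K/3)
(u(-5)*9)*8 = (((⅓)*(-5))*9)*8 = -5/3*9*8 = -15*8 = -120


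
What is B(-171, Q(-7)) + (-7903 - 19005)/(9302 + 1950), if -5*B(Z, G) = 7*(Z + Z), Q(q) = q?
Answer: 6700687/14065 ≈ 476.41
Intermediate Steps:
B(Z, G) = -14*Z/5 (B(Z, G) = -7*(Z + Z)/5 = -7*2*Z/5 = -14*Z/5)
B(-171, Q(-7)) + (-7903 - 19005)/(9302 + 1950) = -14/5*(-171) + (-7903 - 19005)/(9302 + 1950) = 2394/5 - 26908/11252 = 2394/5 - 26908*1/11252 = 2394/5 - 6727/2813 = 6700687/14065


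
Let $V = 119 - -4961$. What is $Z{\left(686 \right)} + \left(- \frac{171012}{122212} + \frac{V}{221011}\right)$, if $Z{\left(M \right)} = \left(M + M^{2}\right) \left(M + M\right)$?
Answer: $\frac{4366190826980330989}{6752549083} \approx 6.466 \cdot 10^{8}$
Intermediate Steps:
$V = 5080$ ($V = 119 + 4961 = 5080$)
$Z{\left(M \right)} = 2 M \left(M + M^{2}\right)$ ($Z{\left(M \right)} = \left(M + M^{2}\right) 2 M = 2 M \left(M + M^{2}\right)$)
$Z{\left(686 \right)} + \left(- \frac{171012}{122212} + \frac{V}{221011}\right) = 2 \cdot 686^{2} \left(1 + 686\right) + \left(- \frac{171012}{122212} + \frac{5080}{221011}\right) = 2 \cdot 470596 \cdot 687 + \left(\left(-171012\right) \frac{1}{122212} + 5080 \cdot \frac{1}{221011}\right) = 646598904 + \left(- \frac{42753}{30553} + \frac{5080}{221011}\right) = 646598904 - \frac{9293674043}{6752549083} = \frac{4366190826980330989}{6752549083}$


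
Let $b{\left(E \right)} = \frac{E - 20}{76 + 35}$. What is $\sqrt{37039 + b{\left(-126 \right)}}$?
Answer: $\frac{\sqrt{456341313}}{111} \approx 192.45$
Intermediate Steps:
$b{\left(E \right)} = - \frac{20}{111} + \frac{E}{111}$ ($b{\left(E \right)} = \frac{-20 + E}{111} = \left(-20 + E\right) \frac{1}{111} = - \frac{20}{111} + \frac{E}{111}$)
$\sqrt{37039 + b{\left(-126 \right)}} = \sqrt{37039 + \left(- \frac{20}{111} + \frac{1}{111} \left(-126\right)\right)} = \sqrt{37039 - \frac{146}{111}} = \sqrt{\frac{4111183}{111}} = \frac{\sqrt{456341313}}{111}$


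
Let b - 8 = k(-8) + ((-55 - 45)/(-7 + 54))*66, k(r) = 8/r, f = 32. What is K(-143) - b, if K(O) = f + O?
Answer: 1054/47 ≈ 22.426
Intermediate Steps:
K(O) = 32 + O
b = -6271/47 (b = 8 + (8/(-8) + ((-55 - 45)/(-7 + 54))*66) = 8 + (8*(-⅛) - 100/47*66) = 8 + (-1 - 100*1/47*66) = 8 + (-1 - 100/47*66) = 8 + (-1 - 6600/47) = 8 - 6647/47 = -6271/47 ≈ -133.43)
K(-143) - b = (32 - 143) - 1*(-6271/47) = -111 + 6271/47 = 1054/47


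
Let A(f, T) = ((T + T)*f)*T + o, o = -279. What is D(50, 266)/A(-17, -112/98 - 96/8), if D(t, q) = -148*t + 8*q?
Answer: 258328/301447 ≈ 0.85696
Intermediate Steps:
A(f, T) = -279 + 2*f*T² (A(f, T) = ((T + T)*f)*T - 279 = ((2*T)*f)*T - 279 = (2*T*f)*T - 279 = 2*f*T² - 279 = -279 + 2*f*T²)
D(50, 266)/A(-17, -112/98 - 96/8) = (-148*50 + 8*266)/(-279 + 2*(-17)*(-112/98 - 96/8)²) = (-7400 + 2128)/(-279 + 2*(-17)*(-112*1/98 - 96*⅛)²) = -5272/(-279 + 2*(-17)*(-8/7 - 12)²) = -5272/(-279 + 2*(-17)*(-92/7)²) = -5272/(-279 + 2*(-17)*(8464/49)) = -5272/(-279 - 287776/49) = -5272/(-301447/49) = -5272*(-49/301447) = 258328/301447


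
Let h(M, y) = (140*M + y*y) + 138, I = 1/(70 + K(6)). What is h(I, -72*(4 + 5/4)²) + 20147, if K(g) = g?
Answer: 300848059/76 ≈ 3.9585e+6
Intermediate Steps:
I = 1/76 (I = 1/(70 + 6) = 1/76 ≈ 0.013158)
h(M, y) = 138 + y² + 140*M (h(M, y) = (140*M + y²) + 138 = (y² + 140*M) + 138 = 138 + y² + 140*M)
h(I, -72*(4 + 5/4)²) + 20147 = (138 + (-72*(4 + 5/4)²)² + 140*(1/76)) + 20147 = (138 + (-72*(4 + 5*(¼))²)² + 35/19) + 20147 = (138 + (-72*(4 + 5/4)²)² + 35/19) + 20147 = (138 + (-72*(21/4)²)² + 35/19) + 20147 = (138 + (-72*441/16)² + 35/19) + 20147 = (138 + (-3969/2)² + 35/19) + 20147 = (138 + 15752961/4 + 35/19) + 20147 = 299316887/76 + 20147 = 300848059/76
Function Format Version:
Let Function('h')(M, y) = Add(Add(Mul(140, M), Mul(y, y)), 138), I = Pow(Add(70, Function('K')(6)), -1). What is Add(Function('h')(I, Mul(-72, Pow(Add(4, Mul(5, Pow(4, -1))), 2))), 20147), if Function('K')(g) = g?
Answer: Rational(300848059, 76) ≈ 3.9585e+6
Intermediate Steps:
I = Rational(1, 76) (I = Pow(Add(70, 6), -1) = Pow(76, -1) = Rational(1, 76) ≈ 0.013158)
Function('h')(M, y) = Add(138, Pow(y, 2), Mul(140, M)) (Function('h')(M, y) = Add(Add(Mul(140, M), Pow(y, 2)), 138) = Add(Add(Pow(y, 2), Mul(140, M)), 138) = Add(138, Pow(y, 2), Mul(140, M)))
Add(Function('h')(I, Mul(-72, Pow(Add(4, Mul(5, Pow(4, -1))), 2))), 20147) = Add(Add(138, Pow(Mul(-72, Pow(Add(4, Mul(5, Pow(4, -1))), 2)), 2), Mul(140, Rational(1, 76))), 20147) = Add(Add(138, Pow(Mul(-72, Pow(Add(4, Mul(5, Rational(1, 4))), 2)), 2), Rational(35, 19)), 20147) = Add(Add(138, Pow(Mul(-72, Pow(Add(4, Rational(5, 4)), 2)), 2), Rational(35, 19)), 20147) = Add(Add(138, Pow(Mul(-72, Pow(Rational(21, 4), 2)), 2), Rational(35, 19)), 20147) = Add(Add(138, Pow(Mul(-72, Rational(441, 16)), 2), Rational(35, 19)), 20147) = Add(Add(138, Pow(Rational(-3969, 2), 2), Rational(35, 19)), 20147) = Add(Add(138, Rational(15752961, 4), Rational(35, 19)), 20147) = Add(Rational(299316887, 76), 20147) = Rational(300848059, 76)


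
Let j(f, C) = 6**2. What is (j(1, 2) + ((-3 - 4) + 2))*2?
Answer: 62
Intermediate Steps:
j(f, C) = 36
(j(1, 2) + ((-3 - 4) + 2))*2 = (36 + ((-3 - 4) + 2))*2 = (36 + (-7 + 2))*2 = (36 - 5)*2 = 31*2 = 62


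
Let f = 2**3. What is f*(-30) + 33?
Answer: -207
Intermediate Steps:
f = 8
f*(-30) + 33 = 8*(-30) + 33 = -240 + 33 = -207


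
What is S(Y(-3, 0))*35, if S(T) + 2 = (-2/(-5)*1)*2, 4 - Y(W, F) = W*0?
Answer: -42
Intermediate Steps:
Y(W, F) = 4 (Y(W, F) = 4 - W*0 = 4 - 1*0 = 4 + 0 = 4)
S(T) = -6/5 (S(T) = -2 + (-2/(-5)*1)*2 = -2 + (-2*(-1/5)*1)*2 = -2 + ((2/5)*1)*2 = -2 + (2/5)*2 = -2 + 4/5 = -6/5)
S(Y(-3, 0))*35 = -6/5*35 = -42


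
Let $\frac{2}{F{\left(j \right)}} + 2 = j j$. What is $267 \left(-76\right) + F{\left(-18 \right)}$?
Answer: $- \frac{3267011}{161} \approx -20292.0$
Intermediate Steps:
$F{\left(j \right)} = \frac{2}{-2 + j^{2}}$ ($F{\left(j \right)} = \frac{2}{-2 + j j} = \frac{2}{-2 + j^{2}}$)
$267 \left(-76\right) + F{\left(-18 \right)} = 267 \left(-76\right) + \frac{2}{-2 + \left(-18\right)^{2}} = -20292 + \frac{2}{-2 + 324} = -20292 + \frac{2}{322} = -20292 + 2 \cdot \frac{1}{322} = -20292 + \frac{1}{161} = - \frac{3267011}{161}$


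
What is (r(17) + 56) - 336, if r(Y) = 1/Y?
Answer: -4759/17 ≈ -279.94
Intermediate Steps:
(r(17) + 56) - 336 = (1/17 + 56) - 336 = 953/17 - 336 = -4759/17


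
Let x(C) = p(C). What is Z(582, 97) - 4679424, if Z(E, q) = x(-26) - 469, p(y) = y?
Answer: -4679919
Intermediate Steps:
x(C) = C
Z(E, q) = -495 (Z(E, q) = -26 - 469 = -495)
Z(582, 97) - 4679424 = -495 - 4679424 = -4679919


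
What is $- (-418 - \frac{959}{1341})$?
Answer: $\frac{561497}{1341} \approx 418.72$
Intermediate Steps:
$- (-418 - \frac{959}{1341}) = \left(-1\right) \left(- \frac{561497}{1341}\right) = \frac{561497}{1341}$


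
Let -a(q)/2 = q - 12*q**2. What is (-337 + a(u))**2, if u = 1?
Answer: 99225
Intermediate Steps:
a(q) = -2*q + 24*q**2 (a(q) = -2*(q - 12*q**2) = -2*q + 24*q**2)
(-337 + a(u))**2 = (-337 + 2*1*(-1 + 12*1))**2 = (-337 + 2*1*(-1 + 12))**2 = (-337 + 2*1*11)**2 = (-337 + 22)**2 = (-315)**2 = 99225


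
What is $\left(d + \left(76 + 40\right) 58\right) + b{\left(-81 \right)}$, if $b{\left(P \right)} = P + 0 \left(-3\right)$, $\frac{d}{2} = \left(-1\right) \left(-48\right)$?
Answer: $6743$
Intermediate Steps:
$d = 96$ ($d = 2 \left(\left(-1\right) \left(-48\right)\right) = 2 \cdot 48 = 96$)
$b{\left(P \right)} = P$ ($b{\left(P \right)} = P + 0 = P$)
$\left(d + \left(76 + 40\right) 58\right) + b{\left(-81 \right)} = \left(96 + \left(76 + 40\right) 58\right) - 81 = \left(96 + 116 \cdot 58\right) - 81 = \left(96 + 6728\right) - 81 = 6824 - 81 = 6743$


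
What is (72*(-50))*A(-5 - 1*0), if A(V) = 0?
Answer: 0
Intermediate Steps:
(72*(-50))*A(-5 - 1*0) = (72*(-50))*0 = -3600*0 = 0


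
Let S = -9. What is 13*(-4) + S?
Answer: -61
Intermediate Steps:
13*(-4) + S = 13*(-4) - 9 = -52 - 9 = -61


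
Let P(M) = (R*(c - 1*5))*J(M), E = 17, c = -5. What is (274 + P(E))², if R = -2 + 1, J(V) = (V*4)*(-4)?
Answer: 5982916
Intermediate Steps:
J(V) = -16*V (J(V) = (4*V)*(-4) = -16*V)
R = -1
P(M) = -160*M (P(M) = (-(-5 - 1*5))*(-16*M) = (-(-5 - 5))*(-16*M) = (-1*(-10))*(-16*M) = 10*(-16*M) = -160*M)
(274 + P(E))² = (274 - 160*17)² = (274 - 2720)² = (-2446)² = 5982916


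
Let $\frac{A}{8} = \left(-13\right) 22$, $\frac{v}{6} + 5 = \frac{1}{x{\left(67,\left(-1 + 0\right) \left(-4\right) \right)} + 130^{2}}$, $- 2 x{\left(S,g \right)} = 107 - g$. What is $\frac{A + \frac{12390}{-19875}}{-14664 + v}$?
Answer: $\frac{51091829461}{328032705225} \approx 0.15575$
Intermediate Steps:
$x{\left(S,g \right)} = - \frac{107}{2} + \frac{g}{2}$ ($x{\left(S,g \right)} = - \frac{107 - g}{2} = - \frac{107}{2} + \frac{g}{2}$)
$v = - \frac{1010898}{33697}$ ($v = -30 + \frac{6}{\left(- \frac{107}{2} + \frac{\left(-1 + 0\right) \left(-4\right)}{2}\right) + 130^{2}} = -30 + \frac{6}{\left(- \frac{107}{2} + \frac{\left(-1\right) \left(-4\right)}{2}\right) + 16900} = -30 + \frac{6}{\left(- \frac{107}{2} + \frac{1}{2} \cdot 4\right) + 16900} = -30 + \frac{6}{\left(- \frac{107}{2} + 2\right) + 16900} = -30 + \frac{6}{- \frac{103}{2} + 16900} = -30 + \frac{6}{\frac{33697}{2}} = -30 + 6 \cdot \frac{2}{33697} = -30 + \frac{12}{33697} = - \frac{1010898}{33697} \approx -30.0$)
$A = -2288$ ($A = 8 \left(\left(-13\right) 22\right) = 8 \left(-286\right) = -2288$)
$\frac{A + \frac{12390}{-19875}}{-14664 + v} = \frac{-2288 + \frac{12390}{-19875}}{-14664 - \frac{1010898}{33697}} = \frac{-2288 + 12390 \left(- \frac{1}{19875}\right)}{- \frac{495143706}{33697}} = \left(-2288 - \frac{826}{1325}\right) \left(- \frac{33697}{495143706}\right) = \left(- \frac{3032426}{1325}\right) \left(- \frac{33697}{495143706}\right) = \frac{51091829461}{328032705225}$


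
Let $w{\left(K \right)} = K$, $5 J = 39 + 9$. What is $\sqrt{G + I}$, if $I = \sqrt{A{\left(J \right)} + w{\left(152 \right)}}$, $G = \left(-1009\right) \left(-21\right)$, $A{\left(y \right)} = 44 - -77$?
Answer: $\sqrt{21189 + \sqrt{273}} \approx 145.62$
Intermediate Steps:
$J = \frac{48}{5}$ ($J = \frac{39 + 9}{5} = \frac{1}{5} \cdot 48 = \frac{48}{5} \approx 9.6$)
$A{\left(y \right)} = 121$ ($A{\left(y \right)} = 44 + 77 = 121$)
$G = 21189$
$I = \sqrt{273}$ ($I = \sqrt{121 + 152} = \sqrt{273} \approx 16.523$)
$\sqrt{G + I} = \sqrt{21189 + \sqrt{273}}$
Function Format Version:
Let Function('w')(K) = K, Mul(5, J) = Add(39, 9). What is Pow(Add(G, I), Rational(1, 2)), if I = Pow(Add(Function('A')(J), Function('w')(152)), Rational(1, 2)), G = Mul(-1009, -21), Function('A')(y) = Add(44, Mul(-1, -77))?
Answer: Pow(Add(21189, Pow(273, Rational(1, 2))), Rational(1, 2)) ≈ 145.62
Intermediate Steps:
J = Rational(48, 5) (J = Mul(Rational(1, 5), Add(39, 9)) = Mul(Rational(1, 5), 48) = Rational(48, 5) ≈ 9.6000)
Function('A')(y) = 121 (Function('A')(y) = Add(44, 77) = 121)
G = 21189
I = Pow(273, Rational(1, 2)) (I = Pow(Add(121, 152), Rational(1, 2)) = Pow(273, Rational(1, 2)) ≈ 16.523)
Pow(Add(G, I), Rational(1, 2)) = Pow(Add(21189, Pow(273, Rational(1, 2))), Rational(1, 2))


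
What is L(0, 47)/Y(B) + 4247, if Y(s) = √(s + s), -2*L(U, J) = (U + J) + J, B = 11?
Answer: 4247 - 47*√22/22 ≈ 4237.0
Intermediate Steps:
L(U, J) = -J - U/2 (L(U, J) = -((U + J) + J)/2 = -((J + U) + J)/2 = -(U + 2*J)/2 = -J - U/2)
Y(s) = √2*√s (Y(s) = √(2*s) = √2*√s)
L(0, 47)/Y(B) + 4247 = (-1*47 - ½*0)/((√2*√11)) + 4247 = (-47 + 0)/(√22) + 4247 = -47*√22/22 + 4247 = 4247 - 47*√22/22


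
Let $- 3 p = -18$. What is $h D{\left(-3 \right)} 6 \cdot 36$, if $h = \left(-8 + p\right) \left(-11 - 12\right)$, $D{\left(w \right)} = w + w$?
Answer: $-59616$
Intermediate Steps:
$p = 6$ ($p = \left(- \frac{1}{3}\right) \left(-18\right) = 6$)
$D{\left(w \right)} = 2 w$
$h = 46$ ($h = \left(-8 + 6\right) \left(-11 - 12\right) = \left(-2\right) \left(-23\right) = 46$)
$h D{\left(-3 \right)} 6 \cdot 36 = 46 \cdot 2 \left(-3\right) 6 \cdot 36 = 46 \left(\left(-6\right) 6\right) 36 = 46 \left(-36\right) 36 = \left(-1656\right) 36 = -59616$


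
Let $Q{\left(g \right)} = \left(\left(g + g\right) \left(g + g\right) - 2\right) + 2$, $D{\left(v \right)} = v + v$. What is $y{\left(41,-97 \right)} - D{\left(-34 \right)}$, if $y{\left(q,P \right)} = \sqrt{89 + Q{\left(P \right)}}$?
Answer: $68 + 5 \sqrt{1509} \approx 262.23$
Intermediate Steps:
$D{\left(v \right)} = 2 v$
$Q{\left(g \right)} = 4 g^{2}$ ($Q{\left(g \right)} = \left(2 g 2 g - 2\right) + 2 = \left(4 g^{2} - 2\right) + 2 = \left(-2 + 4 g^{2}\right) + 2 = 4 g^{2}$)
$y{\left(q,P \right)} = \sqrt{89 + 4 P^{2}}$
$y{\left(41,-97 \right)} - D{\left(-34 \right)} = \sqrt{89 + 4 \left(-97\right)^{2}} - 2 \left(-34\right) = \sqrt{89 + 4 \cdot 9409} - -68 = \sqrt{89 + 37636} + 68 = \sqrt{37725} + 68 = 5 \sqrt{1509} + 68 = 68 + 5 \sqrt{1509}$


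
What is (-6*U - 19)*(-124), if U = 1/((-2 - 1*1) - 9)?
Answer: 2294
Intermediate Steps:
U = -1/12 (U = 1/((-2 - 1) - 9) = 1/(-3 - 9) = 1/(-12) = -1/12 ≈ -0.083333)
(-6*U - 19)*(-124) = (-6*(-1/12) - 19)*(-124) = (1/2 - 19)*(-124) = -37/2*(-124) = 2294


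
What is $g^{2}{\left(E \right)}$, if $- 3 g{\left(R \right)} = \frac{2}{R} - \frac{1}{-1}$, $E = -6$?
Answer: $\frac{4}{81} \approx 0.049383$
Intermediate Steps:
$g{\left(R \right)} = - \frac{1}{3} - \frac{2}{3 R}$ ($g{\left(R \right)} = - \frac{\frac{2}{R} - \frac{1}{-1}}{3} = - \frac{\frac{2}{R} - -1}{3} = - \frac{\frac{2}{R} + 1}{3} = - \frac{1 + \frac{2}{R}}{3} = - \frac{1}{3} - \frac{2}{3 R}$)
$g^{2}{\left(E \right)} = \left(\frac{-2 - -6}{3 \left(-6\right)}\right)^{2} = \left(\frac{1}{3} \left(- \frac{1}{6}\right) \left(-2 + 6\right)\right)^{2} = \left(\frac{1}{3} \left(- \frac{1}{6}\right) 4\right)^{2} = \left(- \frac{2}{9}\right)^{2} = \frac{4}{81}$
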